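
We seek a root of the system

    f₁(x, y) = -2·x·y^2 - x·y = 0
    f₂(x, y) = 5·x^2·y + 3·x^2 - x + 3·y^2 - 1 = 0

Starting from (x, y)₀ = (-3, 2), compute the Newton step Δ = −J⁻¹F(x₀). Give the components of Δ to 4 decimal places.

(1.1689, -0.6782)

At (-3, 2): F = (30.0000, 131.0000).
Jacobian J = [[-2·y^2 - y, -4·x·y - x], [10·x·y + 6·x - 1, 5·x^2 + 6·y]].
At the point, J = [[-10.0000, 27.0000], [-79.0000, 57.0000]] (det J = 1563.0000).
Solving J·Δ = −F gives Δ = (1.1689, -0.6782).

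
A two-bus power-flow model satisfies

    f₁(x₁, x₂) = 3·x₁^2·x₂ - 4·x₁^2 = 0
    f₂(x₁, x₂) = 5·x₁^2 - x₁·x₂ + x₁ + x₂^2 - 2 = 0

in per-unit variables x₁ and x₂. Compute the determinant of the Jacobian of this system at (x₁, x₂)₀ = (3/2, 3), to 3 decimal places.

-20.250

J = [[6·x₁·x₂ - 8·x₁, 3·x₁^2], [10·x₁ - x₂ + 1, -x₁ + 2·x₂]].
At the point, J = [[15.000, 6.750], [13.000, 4.500]].
det J = -20.250.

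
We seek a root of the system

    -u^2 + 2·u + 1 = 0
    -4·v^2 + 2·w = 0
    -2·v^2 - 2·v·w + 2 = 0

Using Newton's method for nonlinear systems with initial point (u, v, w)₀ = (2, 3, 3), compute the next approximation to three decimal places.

(2.500, 1.622, 1.467)

At (2, 3, 3): F = (1.000, -30.000, -34.000).
Jacobian J = [[-2·u + 2, 0, 0], [0, -8·v, 2], [0, -4·v - 2·w, -2·v]].
At the point, J = [[-2.000, 0.000, 0.000], [0.000, -24.000, 2.000], [0.000, -18.000, -6.000]] (det J = -360.000).
Solving J·Δ = −F gives Δ = (0.500, -1.378, -1.533).
Then the next iterate is (u, v, w)₁ = (2.500, 1.622, 1.467).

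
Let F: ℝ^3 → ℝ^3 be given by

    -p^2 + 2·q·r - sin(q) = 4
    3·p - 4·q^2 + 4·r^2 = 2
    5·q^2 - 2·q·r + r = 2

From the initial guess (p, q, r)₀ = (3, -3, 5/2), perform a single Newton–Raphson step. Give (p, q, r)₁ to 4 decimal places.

(1.1092, -1.5280, 1.2172)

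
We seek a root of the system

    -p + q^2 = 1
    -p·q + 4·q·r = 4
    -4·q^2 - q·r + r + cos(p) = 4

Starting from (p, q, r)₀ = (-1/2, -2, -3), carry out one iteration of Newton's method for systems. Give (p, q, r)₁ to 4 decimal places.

At (-1/2, -2, -3): F = (3.5000, 19.0000, -28.122417).
Jacobian J = [[-1, 2·q, 0], [-q, -p + 4·r, 4·q], [-sin(p), -8·q - r, -q + 1]].
At the point, J = [[-1.0000, -4.0000, 0.0000], [2.0000, -11.5000, -8.0000], [0.479426, 19.0000, 3.0000]] (det J = -78.158383).
Solving J·Δ = −F gives Δ = (-3.3351, 1.7088, -0.9151).
Then the next iterate is (p, q, r)₁ = (-3.8351, -0.2912, -3.9151).

(-3.8351, -0.2912, -3.9151)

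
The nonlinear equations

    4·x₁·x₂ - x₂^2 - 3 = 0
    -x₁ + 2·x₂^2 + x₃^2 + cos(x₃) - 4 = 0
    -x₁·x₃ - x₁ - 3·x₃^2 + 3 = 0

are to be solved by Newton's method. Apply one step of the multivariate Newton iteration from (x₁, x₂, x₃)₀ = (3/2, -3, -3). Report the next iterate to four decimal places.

At (3/2, -3, -3): F = (-30.0000, 20.510008, -21.0000).
Jacobian J = [[4·x₂, 4·x₁ - 2·x₂, 0], [-1, 4·x₂, 2·x₃ - sin(x₃)], [-x₃ - 1, 0, -x₁ - 6·x₃]].
At the point, J = [[-12.0000, 12.0000, 0.0000], [-1.0000, -12.0000, -5.858880], [2.0000, 0.0000, 16.5000]] (det J = 2433.386880).
Solving J·Δ = −F gives Δ = (-1.3789, 1.1211, 1.4399).
Then the next iterate is (x₁, x₂, x₃)₁ = (0.1211, -1.8789, -1.5601).

(0.1211, -1.8789, -1.5601)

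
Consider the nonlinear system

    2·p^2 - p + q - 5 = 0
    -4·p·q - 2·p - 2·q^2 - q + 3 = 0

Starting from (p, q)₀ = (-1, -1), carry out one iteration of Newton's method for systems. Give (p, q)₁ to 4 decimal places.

At (-1, -1): F = (-3.0000, 0.0000).
Jacobian J = [[4·p - 1, 1], [-4·q - 2, -4·p - 4·q - 1]].
At the point, J = [[-5.0000, 1.0000], [2.0000, 7.0000]] (det J = -37.0000).
Solving J·Δ = −F gives Δ = (-0.5676, 0.1622).
Then the next iterate is (p, q)₁ = (-1.5676, -0.8378).

(-1.5676, -0.8378)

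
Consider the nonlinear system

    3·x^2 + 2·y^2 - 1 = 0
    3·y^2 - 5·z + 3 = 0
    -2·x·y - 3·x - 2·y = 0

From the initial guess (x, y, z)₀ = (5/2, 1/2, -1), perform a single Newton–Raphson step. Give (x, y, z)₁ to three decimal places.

(1.410, -0.448, 0.181)

At (5/2, 1/2, -1): F = (18.250, 8.750, -11.000).
Jacobian J = [[6·x, 4·y, 0], [0, 6·y, -5], [-2·y - 3, -2·x - 2, 0]].
At the point, J = [[15.000, 2.000, 0.000], [0.000, 3.000, -5.000], [-4.000, -7.000, 0.000]] (det J = -485.000).
Solving J·Δ = −F gives Δ = (-1.090, -0.948, 1.181).
Then the next iterate is (x, y, z)₁ = (1.410, -0.448, 0.181).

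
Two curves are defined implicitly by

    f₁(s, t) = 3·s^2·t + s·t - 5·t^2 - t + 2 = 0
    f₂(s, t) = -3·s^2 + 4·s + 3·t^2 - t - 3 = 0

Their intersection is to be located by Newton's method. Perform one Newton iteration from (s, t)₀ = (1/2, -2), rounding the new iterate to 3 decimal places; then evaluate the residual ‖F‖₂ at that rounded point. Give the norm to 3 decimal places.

4.974

At (1/2, -2): F = (-18.500, 12.250).
Jacobian J = [[6·s·t + t, 3·s^2 + s - 10·t - 1], [-6·s + 4, 6·t - 1]].
At the point, J = [[-8.000, 20.250], [1.000, -13.000]] (det J = 83.750).
Solving J·Δ = −F gives Δ = (0.090, 0.949).
Then the next iterate is (s, t)₁ = (0.590, -1.051).
Re-evaluating at (0.590, -1.051): F = (-4.18965, 2.68050), so ‖F‖₂ = 4.974.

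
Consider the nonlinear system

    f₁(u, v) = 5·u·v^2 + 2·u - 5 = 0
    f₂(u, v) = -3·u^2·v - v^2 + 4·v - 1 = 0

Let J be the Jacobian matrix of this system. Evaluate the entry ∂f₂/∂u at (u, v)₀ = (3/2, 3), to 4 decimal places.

∂f₂/∂u = -6·u·v.
At (3/2, 3) this is -27.0000.

-27.0000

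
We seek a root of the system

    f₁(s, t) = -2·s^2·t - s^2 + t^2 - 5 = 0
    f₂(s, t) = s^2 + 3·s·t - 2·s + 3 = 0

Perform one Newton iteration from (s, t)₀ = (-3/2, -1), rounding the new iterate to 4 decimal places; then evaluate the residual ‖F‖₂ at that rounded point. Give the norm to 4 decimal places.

At (-3/2, -1): F = (-1.7500, 12.7500).
Jacobian J = [[-4·s·t - 2·s, -2·s^2 + 2·t], [2·s + 3·t - 2, 3·s]].
At the point, J = [[-3.0000, -6.5000], [-8.0000, -4.5000]] (det J = -38.5000).
Solving J·Δ = −F gives Δ = (2.3571, -1.3571).
Then the next iterate is (s, t)₁ = (0.8571, -2.3571).
Re-evaluating at (0.8571, -2.3571): F = (3.284448, -4.040391), so ‖F‖₂ = 5.2070.

5.2070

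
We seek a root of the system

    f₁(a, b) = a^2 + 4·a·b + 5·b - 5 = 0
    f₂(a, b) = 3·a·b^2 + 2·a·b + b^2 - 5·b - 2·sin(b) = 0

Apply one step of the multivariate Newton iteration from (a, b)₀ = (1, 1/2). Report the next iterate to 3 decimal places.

(1.679, 0.143)

At (1, 1/2): F = (0.500, -1.45885).
Jacobian J = [[2·a + 4·b, 4·a + 5], [3·b^2 + 2·b, 6·a·b + 2·a + 2·b - 2·cos(b) - 5]].
At the point, J = [[4.000, 9.000], [1.750, -0.75517]] (det J = -18.77066).
Solving J·Δ = −F gives Δ = (0.679, -0.357).
Then the next iterate is (a, b)₁ = (1.679, 0.143).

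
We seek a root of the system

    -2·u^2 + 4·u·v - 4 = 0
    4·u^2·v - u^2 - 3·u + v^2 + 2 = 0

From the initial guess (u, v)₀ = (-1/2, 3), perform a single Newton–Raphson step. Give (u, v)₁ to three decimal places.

At (-1/2, 3): F = (-10.500, 15.250).
Jacobian J = [[-4·u + 4·v, 4·u], [8·u·v - 2·u - 3, 4·u^2 + 2·v]].
At the point, J = [[14.000, -2.000], [-14.000, 7.000]] (det J = 70.000).
Solving J·Δ = −F gives Δ = (0.614, -0.950).
Then the next iterate is (u, v)₁ = (0.114, 2.050).

(0.114, 2.050)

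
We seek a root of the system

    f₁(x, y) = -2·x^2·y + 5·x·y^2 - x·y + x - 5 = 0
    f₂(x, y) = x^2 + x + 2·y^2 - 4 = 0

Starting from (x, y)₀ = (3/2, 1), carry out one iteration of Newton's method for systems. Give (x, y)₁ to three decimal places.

(0.906, 1.156)

At (3/2, 1): F = (-2.000, 1.750).
Jacobian J = [[-4·x·y + 5·y^2 - y + 1, -2·x^2 + 10·x·y - x], [2·x + 1, 4·y]].
At the point, J = [[-1.000, 9.000], [4.000, 4.000]] (det J = -40.000).
Solving J·Δ = −F gives Δ = (-0.594, 0.156).
Then the next iterate is (x, y)₁ = (0.906, 1.156).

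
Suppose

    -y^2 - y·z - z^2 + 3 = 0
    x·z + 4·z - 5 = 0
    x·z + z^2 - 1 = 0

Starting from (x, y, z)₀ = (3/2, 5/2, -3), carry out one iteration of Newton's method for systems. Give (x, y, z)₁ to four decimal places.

At (3/2, 5/2, -3): F = (-4.7500, -21.5000, 3.5000).
Jacobian J = [[0, -2·y - z, -y - 2·z], [z, 0, x + 4], [z, 0, x + 2·z]].
At the point, J = [[0.0000, -2.0000, 3.5000], [-3.0000, 0.0000, 5.5000], [-3.0000, 0.0000, -4.5000]] (det J = 60.0000).
Solving J·Δ = −F gives Δ = (-2.5833, 2.0000, 2.5000).
Then the next iterate is (x, y, z)₁ = (-1.0833, 4.5000, -0.5000).

(-1.0833, 4.5000, -0.5000)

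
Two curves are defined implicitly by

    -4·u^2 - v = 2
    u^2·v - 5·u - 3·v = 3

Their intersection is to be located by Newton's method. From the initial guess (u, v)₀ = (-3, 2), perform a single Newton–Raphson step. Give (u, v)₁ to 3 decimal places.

(-1.299, 2.819)

At (-3, 2): F = (-40.000, 24.000).
Jacobian J = [[-8·u, -1], [2·u·v - 5, u^2 - 3]].
At the point, J = [[24.000, -1.000], [-17.000, 6.000]] (det J = 127.000).
Solving J·Δ = −F gives Δ = (1.701, 0.819).
Then the next iterate is (u, v)₁ = (-1.299, 2.819).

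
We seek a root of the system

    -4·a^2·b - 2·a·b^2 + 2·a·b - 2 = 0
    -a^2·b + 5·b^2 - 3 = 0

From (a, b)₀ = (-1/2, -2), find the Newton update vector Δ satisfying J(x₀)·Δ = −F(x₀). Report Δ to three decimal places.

At (-1/2, -2): F = (6.000, 17.500).
Jacobian J = [[-8·a·b - 2·b^2 + 2·b, -4·a^2 - 4·a·b + 2·a], [-2·a·b, -a^2 + 10·b]].
At the point, J = [[-20.000, -6.000], [-2.000, -20.250]] (det J = 393.000).
Solving J·Δ = −F gives Δ = (0.042, 0.860).

(0.042, 0.860)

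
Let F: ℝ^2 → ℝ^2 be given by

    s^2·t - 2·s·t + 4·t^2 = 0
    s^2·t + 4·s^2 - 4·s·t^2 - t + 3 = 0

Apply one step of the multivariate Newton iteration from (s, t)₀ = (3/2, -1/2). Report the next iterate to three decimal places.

At (3/2, -1/2): F = (1.375, 9.875).
Jacobian J = [[2·s·t - 2·t, s^2 - 2·s + 8·t], [2·s·t + 8·s - 4·t^2, s^2 - 8·s·t - 1]].
At the point, J = [[-0.500, -4.750], [9.500, 7.250]] (det J = 41.500).
Solving J·Δ = −F gives Δ = (-1.370, 0.434).
Then the next iterate is (s, t)₁ = (0.130, -0.066).

(0.130, -0.066)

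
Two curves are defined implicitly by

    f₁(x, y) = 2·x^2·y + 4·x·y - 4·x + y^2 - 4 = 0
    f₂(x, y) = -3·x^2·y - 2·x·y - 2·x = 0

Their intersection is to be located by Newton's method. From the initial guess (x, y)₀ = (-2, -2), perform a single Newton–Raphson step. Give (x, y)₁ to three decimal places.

(-1.867, 0.133)

At (-2, -2): F = (8.000, 20.000).
Jacobian J = [[4·x·y + 4·y - 4, 2·x^2 + 4·x + 2·y], [-6·x·y - 2·y - 2, -3·x^2 - 2·x]].
At the point, J = [[4.000, -4.000], [-22.000, -8.000]] (det J = -120.000).
Solving J·Δ = −F gives Δ = (0.133, 2.133).
Then the next iterate is (x, y)₁ = (-1.867, 0.133).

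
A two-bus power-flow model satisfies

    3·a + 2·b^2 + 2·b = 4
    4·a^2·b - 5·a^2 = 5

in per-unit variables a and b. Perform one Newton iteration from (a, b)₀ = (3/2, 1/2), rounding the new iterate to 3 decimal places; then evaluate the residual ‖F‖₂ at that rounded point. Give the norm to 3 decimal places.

At (3/2, 1/2): F = (2.000, -11.750).
Jacobian J = [[3, 4·b + 2], [8·a·b - 10·a, 4·a^2]].
At the point, J = [[3.000, 4.000], [-9.000, 9.000]] (det J = 63.000).
Solving J·Δ = −F gives Δ = (-1.032, 0.274).
Then the next iterate is (a, b)₁ = (0.468, 0.774).
Re-evaluating at (0.468, 0.774): F = (0.15015, -5.41702), so ‖F‖₂ = 5.419.

5.419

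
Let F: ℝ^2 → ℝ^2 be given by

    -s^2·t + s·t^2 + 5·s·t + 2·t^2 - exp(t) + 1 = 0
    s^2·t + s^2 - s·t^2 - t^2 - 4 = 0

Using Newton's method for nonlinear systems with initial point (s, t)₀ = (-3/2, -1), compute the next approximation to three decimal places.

At (-3/2, -1): F = (10.88212, -3.500).
Jacobian J = [[-2·s·t + t^2 + 5·t, -s^2 + 2·s·t + 5·s + 4·t - exp(t)], [2·s·t + 2·s - t^2, s^2 - 2·s·t - 2·t]].
At the point, J = [[-7.000, -11.11788], [-1.000, 1.250]] (det J = -19.86788).
Solving J·Δ = −F gives Δ = (-1.274, 1.781).
Then the next iterate is (s, t)₁ = (-2.774, 0.781).

(-2.774, 0.781)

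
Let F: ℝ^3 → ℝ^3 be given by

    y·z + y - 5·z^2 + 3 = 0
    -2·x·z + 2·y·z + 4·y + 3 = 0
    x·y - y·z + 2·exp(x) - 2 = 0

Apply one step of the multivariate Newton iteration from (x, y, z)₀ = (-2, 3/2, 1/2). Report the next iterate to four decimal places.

(-2.6241, -1.1405, 0.5112)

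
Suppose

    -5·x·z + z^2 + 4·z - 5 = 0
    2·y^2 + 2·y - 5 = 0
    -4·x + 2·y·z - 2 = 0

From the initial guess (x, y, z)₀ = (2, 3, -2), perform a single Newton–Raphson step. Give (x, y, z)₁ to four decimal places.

(6.9857, 1.6429, 4.0857)

At (2, 3, -2): F = (11.0000, 19.0000, -22.0000).
Jacobian J = [[-5·z, 0, -5·x + 2·z + 4], [0, 4·y + 2, 0], [-4, 2·z, 2·y]].
At the point, J = [[10.0000, 0.0000, -10.0000], [0.0000, 14.0000, 0.0000], [-4.0000, -4.0000, 6.0000]] (det J = 280.0000).
Solving J·Δ = −F gives Δ = (4.9857, -1.3571, 6.0857).
Then the next iterate is (x, y, z)₁ = (6.9857, 1.6429, 4.0857).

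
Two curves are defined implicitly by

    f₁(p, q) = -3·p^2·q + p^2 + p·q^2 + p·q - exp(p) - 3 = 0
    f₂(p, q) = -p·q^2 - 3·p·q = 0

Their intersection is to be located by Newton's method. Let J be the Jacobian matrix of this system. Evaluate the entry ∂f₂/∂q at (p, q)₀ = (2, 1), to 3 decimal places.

∂f₂/∂q = -2·p·q - 3·p.
At (2, 1) this is -10.000.

-10.000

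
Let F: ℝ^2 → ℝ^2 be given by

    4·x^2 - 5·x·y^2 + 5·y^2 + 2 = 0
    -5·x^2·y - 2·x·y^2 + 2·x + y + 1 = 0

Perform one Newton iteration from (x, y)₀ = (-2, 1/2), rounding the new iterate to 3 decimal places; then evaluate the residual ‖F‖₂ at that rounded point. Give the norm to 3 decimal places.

9.745

At (-2, 1/2): F = (21.750, -11.500).
Jacobian J = [[8·x - 5·y^2, -10·x·y + 10·y], [-10·x·y - 2·y^2 + 2, -5·x^2 - 4·x·y + 1]].
At the point, J = [[-17.250, 15.000], [11.500, -15.000]] (det J = 86.250).
Solving J·Δ = −F gives Δ = (1.783, 0.600).
Then the next iterate is (x, y)₁ = (-0.217, 1.100).
Re-evaluating at (-0.217, 1.100): F = (9.55121, 1.93215), so ‖F‖₂ = 9.745.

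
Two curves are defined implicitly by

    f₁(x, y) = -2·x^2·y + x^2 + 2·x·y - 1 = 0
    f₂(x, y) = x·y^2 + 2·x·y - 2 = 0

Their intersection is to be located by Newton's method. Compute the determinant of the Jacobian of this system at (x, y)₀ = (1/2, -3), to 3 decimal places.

J = [[-4·x·y + 2·x + 2·y, -2·x^2 + 2·x], [y^2 + 2·y, 2·x·y + 2·x]].
At the point, J = [[1.000, 0.500], [3.000, -2.000]].
det J = -3.500.

-3.500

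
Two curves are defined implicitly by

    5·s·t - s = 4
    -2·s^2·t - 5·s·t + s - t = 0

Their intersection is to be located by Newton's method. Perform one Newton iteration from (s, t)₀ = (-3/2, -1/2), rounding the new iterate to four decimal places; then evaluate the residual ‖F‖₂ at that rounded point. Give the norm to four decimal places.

128.6954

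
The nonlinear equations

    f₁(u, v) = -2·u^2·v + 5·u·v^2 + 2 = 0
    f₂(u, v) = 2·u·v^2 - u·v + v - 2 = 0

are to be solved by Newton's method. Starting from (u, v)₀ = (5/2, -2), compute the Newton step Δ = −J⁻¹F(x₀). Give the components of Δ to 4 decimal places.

(-1.4596, 0.2979)

At (5/2, -2): F = (77.0000, 21.0000).
Jacobian J = [[-4·u·v + 5·v^2, -2·u^2 + 10·u·v], [2·v^2 - v, 4·u·v - u + 1]].
At the point, J = [[40.0000, -62.5000], [10.0000, -21.5000]] (det J = -235.0000).
Solving J·Δ = −F gives Δ = (-1.4596, 0.2979).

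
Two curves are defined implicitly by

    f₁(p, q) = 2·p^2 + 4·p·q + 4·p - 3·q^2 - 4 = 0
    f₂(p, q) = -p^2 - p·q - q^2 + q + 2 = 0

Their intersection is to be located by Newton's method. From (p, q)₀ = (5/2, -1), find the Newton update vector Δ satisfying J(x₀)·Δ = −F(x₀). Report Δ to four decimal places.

At (5/2, -1): F = (5.5000, -3.7500).
Jacobian J = [[4·p + 4·q + 4, 4·p - 6·q], [-2·p - q, -p - 2·q + 1]].
At the point, J = [[10.0000, 16.0000], [-4.0000, 0.5000]] (det J = 69.0000).
Solving J·Δ = −F gives Δ = (-0.9094, 0.2246).

(-0.9094, 0.2246)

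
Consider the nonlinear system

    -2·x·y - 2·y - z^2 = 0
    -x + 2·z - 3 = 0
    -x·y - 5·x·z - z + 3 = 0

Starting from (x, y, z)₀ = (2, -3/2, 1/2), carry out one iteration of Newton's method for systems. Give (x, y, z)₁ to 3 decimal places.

(-1.239, -1.724, 0.881)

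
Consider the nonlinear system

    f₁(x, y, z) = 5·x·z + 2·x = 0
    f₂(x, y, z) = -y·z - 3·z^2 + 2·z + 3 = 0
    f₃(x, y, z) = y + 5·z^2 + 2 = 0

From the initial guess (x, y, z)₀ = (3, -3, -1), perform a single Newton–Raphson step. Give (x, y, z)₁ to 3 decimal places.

(2.143, -2.714, -0.571)

At (3, -3, -1): F = (-9.000, -5.000, 4.000).
Jacobian J = [[5·z + 2, 0, 5·x], [0, -z, -y - 6·z + 2], [0, 1, 10·z]].
At the point, J = [[-3.000, 0.000, 15.000], [0.000, 1.000, 11.000], [0.000, 1.000, -10.000]] (det J = 63.000).
Solving J·Δ = −F gives Δ = (-0.857, 0.286, 0.429).
Then the next iterate is (x, y, z)₁ = (2.143, -2.714, -0.571).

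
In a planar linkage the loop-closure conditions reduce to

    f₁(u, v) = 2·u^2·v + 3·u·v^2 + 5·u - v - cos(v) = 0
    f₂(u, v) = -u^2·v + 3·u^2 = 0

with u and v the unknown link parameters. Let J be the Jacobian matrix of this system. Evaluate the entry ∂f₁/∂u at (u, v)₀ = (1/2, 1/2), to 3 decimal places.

∂f₁/∂u = 4·u·v + 3·v^2 + 5.
At (1/2, 1/2) this is 6.750.

6.750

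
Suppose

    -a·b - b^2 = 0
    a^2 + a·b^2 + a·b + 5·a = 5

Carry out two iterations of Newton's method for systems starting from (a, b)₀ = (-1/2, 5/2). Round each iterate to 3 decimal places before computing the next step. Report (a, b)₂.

At (-1/2, 5/2): F = (-5.000, -11.625).
Jacobian J = [[-b, -a - 2·b], [2·a + b^2 + b + 5, 2·a·b + a]].
At the point, J = [[-2.500, -4.500], [12.750, -3.000]] (det J = 64.875).
Solving J·Δ = −F gives Δ = (0.575, -1.431).
Then the next iterate is (a, b)₁ = (0.075, 1.069).
Round to (0.075, 1.069) and repeat: F = (-1.22294, -4.45349), J = [[-1.069, -2.213], [7.36176, 0.23535]].
Δ = (0.632, -0.858), so (a, b)₂ = (0.707, 0.211).

(0.707, 0.211)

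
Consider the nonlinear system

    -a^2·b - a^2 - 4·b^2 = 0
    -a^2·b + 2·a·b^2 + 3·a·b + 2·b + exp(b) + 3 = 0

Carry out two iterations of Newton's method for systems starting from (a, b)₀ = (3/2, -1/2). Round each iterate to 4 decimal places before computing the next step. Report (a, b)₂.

(1.0351, -0.5095)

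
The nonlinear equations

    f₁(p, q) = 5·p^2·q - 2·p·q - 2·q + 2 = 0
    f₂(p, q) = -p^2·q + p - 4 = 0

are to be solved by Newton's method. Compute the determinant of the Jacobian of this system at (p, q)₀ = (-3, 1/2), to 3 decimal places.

-52.000

J = [[10·p·q - 2·q, 5·p^2 - 2·p - 2], [-2·p·q + 1, -p^2]].
At the point, J = [[-16.000, 49.000], [4.000, -9.000]].
det J = -52.000.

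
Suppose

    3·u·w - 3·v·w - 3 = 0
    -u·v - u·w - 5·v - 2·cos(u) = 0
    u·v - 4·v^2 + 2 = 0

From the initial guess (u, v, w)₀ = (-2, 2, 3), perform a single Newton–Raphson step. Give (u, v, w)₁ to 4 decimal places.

At (-2, 2, 3): F = (-39.0000, 0.832294, -18.0000).
Jacobian J = [[3·w, -3·w, 3·u - 3·v], [-v - w + 2·sin(u), -u - 5, -u], [v, u - 8·v, 0]].
At the point, J = [[9.0000, -9.0000, -12.0000], [-6.818595, -3.0000, 2.0000], [2.0000, -18.0000, 0.0000]] (det J = -1256.816488).
Solving J·Δ = −F gives Δ = (-0.2007, -1.0223, -2.6338).
Then the next iterate is (u, v, w)₁ = (-2.2007, 0.9777, 0.3662).

(-2.2007, 0.9777, 0.3662)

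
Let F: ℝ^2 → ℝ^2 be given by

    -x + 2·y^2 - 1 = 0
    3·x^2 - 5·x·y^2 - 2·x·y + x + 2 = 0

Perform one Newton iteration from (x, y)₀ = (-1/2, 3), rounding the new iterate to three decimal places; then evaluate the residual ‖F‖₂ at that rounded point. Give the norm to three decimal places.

At (-1/2, 3): F = (17.500, 27.750).
Jacobian J = [[-1, 4·y], [6·x - 5·y^2 - 2·y + 1, -10·x·y - 2·x]].
At the point, J = [[-1.000, 12.000], [-53.000, 16.000]] (det J = 620.000).
Solving J·Δ = −F gives Δ = (0.085, -1.451).
Then the next iterate is (x, y)₁ = (-0.415, 1.549).
Re-evaluating at (-0.415, 1.549): F = (4.21380, 8.36610), so ‖F‖₂ = 9.367.

9.367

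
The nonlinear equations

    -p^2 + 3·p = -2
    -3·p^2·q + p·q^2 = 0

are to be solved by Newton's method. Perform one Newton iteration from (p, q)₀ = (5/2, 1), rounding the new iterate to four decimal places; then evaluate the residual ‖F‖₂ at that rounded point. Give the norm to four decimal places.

At (5/2, 1): F = (3.2500, -16.2500).
Jacobian J = [[-2·p + 3, 0], [-6·p·q + q^2, -3·p^2 + 2·p·q]].
At the point, J = [[-2.0000, 0.0000], [-14.0000, -13.7500]] (det J = 27.5000).
Solving J·Δ = −F gives Δ = (1.6250, -2.8364).
Then the next iterate is (p, q)₁ = (4.1250, -1.8364).
Re-evaluating at (4.1250, -1.8364): F = (-2.640625, 107.653487), so ‖F‖₂ = 107.6859.

107.6859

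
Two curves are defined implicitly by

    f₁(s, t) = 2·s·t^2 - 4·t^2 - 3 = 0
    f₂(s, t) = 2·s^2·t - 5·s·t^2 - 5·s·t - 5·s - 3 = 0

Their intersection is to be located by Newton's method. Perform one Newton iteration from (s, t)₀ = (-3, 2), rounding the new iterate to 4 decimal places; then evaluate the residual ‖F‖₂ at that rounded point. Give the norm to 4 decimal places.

42.9788

At (-3, 2): F = (-43.0000, 138.0000).
Jacobian J = [[2·t^2, 4·s·t - 8·t], [4·s·t - 5·t^2 - 5·t - 5, 2·s^2 - 10·s·t - 5·s]].
At the point, J = [[8.0000, -40.0000], [-59.0000, 93.0000]] (det J = -1616.0000).
Solving J·Δ = −F gives Δ = (0.9412, -0.8868).
Then the next iterate is (s, t)₁ = (-2.0588, 1.1132).
Re-evaluating at (-2.0588, 1.1132): F = (-13.059446, 40.946699), so ‖F‖₂ = 42.9788.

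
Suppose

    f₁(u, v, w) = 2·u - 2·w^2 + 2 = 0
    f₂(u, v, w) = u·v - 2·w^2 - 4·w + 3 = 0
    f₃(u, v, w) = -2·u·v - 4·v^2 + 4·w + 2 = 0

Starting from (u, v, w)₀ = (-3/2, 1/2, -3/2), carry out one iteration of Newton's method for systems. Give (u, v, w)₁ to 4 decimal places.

(-3.1000, 4.4000, -0.0500)

At (-3/2, 1/2, -3/2): F = (-5.5000, 3.7500, -3.5000).
Jacobian J = [[2, 0, -4·w], [v, u, -4·w - 4], [-2·v, -2·u - 8·v, 4]].
At the point, J = [[2.0000, 0.0000, 6.0000], [0.5000, -1.5000, 2.0000], [-1.0000, -1.0000, 4.0000]] (det J = -20.0000).
Solving J·Δ = −F gives Δ = (-1.6000, 3.9000, 1.4500).
Then the next iterate is (u, v, w)₁ = (-3.1000, 4.4000, -0.0500).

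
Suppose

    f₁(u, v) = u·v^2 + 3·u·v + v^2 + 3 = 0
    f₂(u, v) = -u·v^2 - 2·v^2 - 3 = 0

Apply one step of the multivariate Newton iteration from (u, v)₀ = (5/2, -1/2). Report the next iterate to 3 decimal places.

(6.189, 0.622)

At (5/2, -1/2): F = (0.125, -4.125).
Jacobian J = [[v^2 + 3·v, 2·u·v + 3·u + 2·v], [-v^2, -2·u·v - 4·v]].
At the point, J = [[-1.250, 4.000], [-0.250, 4.500]] (det J = -4.625).
Solving J·Δ = −F gives Δ = (3.689, 1.122).
Then the next iterate is (u, v)₁ = (6.189, 0.622).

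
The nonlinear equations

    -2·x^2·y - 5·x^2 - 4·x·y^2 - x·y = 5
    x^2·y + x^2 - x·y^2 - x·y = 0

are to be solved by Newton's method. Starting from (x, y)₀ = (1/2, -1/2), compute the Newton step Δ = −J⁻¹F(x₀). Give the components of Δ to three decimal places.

(-0.967, 1.900)

At (1/2, -1/2): F = (-6.250, 0.250).
Jacobian J = [[-4·x·y - 10·x - 4·y^2 - y, -2·x^2 - 8·x·y - x], [2·x·y + 2·x - y^2 - y, x^2 - 2·x·y - x]].
At the point, J = [[-4.500, 1.000], [0.750, 0.250]] (det J = -1.875).
Solving J·Δ = −F gives Δ = (-0.967, 1.900).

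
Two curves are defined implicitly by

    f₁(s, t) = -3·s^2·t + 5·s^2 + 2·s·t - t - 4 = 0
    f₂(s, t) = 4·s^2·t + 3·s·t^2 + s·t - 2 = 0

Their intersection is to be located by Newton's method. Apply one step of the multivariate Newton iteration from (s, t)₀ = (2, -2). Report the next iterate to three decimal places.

At (2, -2): F = (34.000, -14.000).
Jacobian J = [[-6·s·t + 10·s + 2·t, -3·s^2 + 2·s - 1], [8·s·t + 3·t^2 + t, 4·s^2 + 6·s·t + s]].
At the point, J = [[40.000, -9.000], [-22.000, -6.000]] (det J = -438.000).
Solving J·Δ = −F gives Δ = (-0.753, 0.429).
Then the next iterate is (s, t)₁ = (1.247, -1.571).

(1.247, -1.571)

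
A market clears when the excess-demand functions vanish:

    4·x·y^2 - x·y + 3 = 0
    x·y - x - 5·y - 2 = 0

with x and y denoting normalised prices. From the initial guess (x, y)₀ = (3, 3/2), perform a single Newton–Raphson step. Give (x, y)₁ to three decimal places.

(9.762, -0.810)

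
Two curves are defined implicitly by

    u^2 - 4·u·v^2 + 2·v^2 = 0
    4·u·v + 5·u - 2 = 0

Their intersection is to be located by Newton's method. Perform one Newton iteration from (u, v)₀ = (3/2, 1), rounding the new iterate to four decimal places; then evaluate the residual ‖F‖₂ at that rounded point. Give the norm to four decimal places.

0.9476

At (3/2, 1): F = (-1.7500, 11.5000).
Jacobian J = [[2·u - 4·v^2, -8·u·v + 4·v], [4·v + 5, 4·u]].
At the point, J = [[-1.0000, -8.0000], [9.0000, 6.0000]] (det J = 66.0000).
Solving J·Δ = −F gives Δ = (-1.2348, -0.0644).
Then the next iterate is (u, v)₁ = (0.2652, 0.9356).
Re-evaluating at (0.2652, 0.9356): F = (0.892457, 0.318484), so ‖F‖₂ = 0.9476.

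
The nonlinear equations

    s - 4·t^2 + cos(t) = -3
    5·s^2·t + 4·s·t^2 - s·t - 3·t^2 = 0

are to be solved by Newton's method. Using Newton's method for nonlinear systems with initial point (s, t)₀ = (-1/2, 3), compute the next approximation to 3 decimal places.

(-0.536, 1.570)

At (-1/2, 3): F = (-34.48999, -39.750).
Jacobian J = [[1, -8·t - sin(t)], [10·s·t + 4·t^2 - t, 5·s^2 + 8·s·t - s - 6·t]].
At the point, J = [[1.000, -24.14112], [18.000, -28.250]] (det J = 406.29016).
Solving J·Δ = −F gives Δ = (-0.036, -1.430).
Then the next iterate is (s, t)₁ = (-0.536, 1.570).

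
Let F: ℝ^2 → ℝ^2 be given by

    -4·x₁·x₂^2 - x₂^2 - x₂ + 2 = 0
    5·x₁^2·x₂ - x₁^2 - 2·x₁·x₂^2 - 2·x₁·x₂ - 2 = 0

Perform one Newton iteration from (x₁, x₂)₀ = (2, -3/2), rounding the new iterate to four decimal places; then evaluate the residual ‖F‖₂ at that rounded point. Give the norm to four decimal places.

At (2, -3/2): F = (-16.7500, -39.0000).
Jacobian J = [[-4·x₂^2, -8·x₁·x₂ - 2·x₂ - 1], [10·x₁·x₂ - 2·x₁ - 2·x₂^2 - 2·x₂, 5·x₁^2 - 4·x₁·x₂ - 2·x₁]].
At the point, J = [[-9.0000, 26.0000], [-35.5000, 28.0000]] (det J = 671.0000).
Solving J·Δ = −F gives Δ = (-0.8122, 0.3631).
Then the next iterate is (x₁, x₂)₁ = (1.1878, -1.1369).
Re-evaluating at (1.1878, -1.1369): F = (-4.296765, -11.800695), so ‖F‖₂ = 12.5586.

12.5586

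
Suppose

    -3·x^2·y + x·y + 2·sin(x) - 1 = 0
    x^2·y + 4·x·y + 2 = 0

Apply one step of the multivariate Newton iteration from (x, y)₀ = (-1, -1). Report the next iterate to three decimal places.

(-2.645, 1.763)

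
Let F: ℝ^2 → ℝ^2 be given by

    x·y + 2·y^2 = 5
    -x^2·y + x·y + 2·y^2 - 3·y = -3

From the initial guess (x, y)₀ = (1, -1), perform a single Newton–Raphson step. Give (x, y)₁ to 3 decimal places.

(-4.200, -0.600)

At (1, -1): F = (-4.000, 8.000).
Jacobian J = [[y, x + 4·y], [-2·x·y + y, -x^2 + x + 4·y - 3]].
At the point, J = [[-1.000, -3.000], [1.000, -7.000]] (det J = 10.000).
Solving J·Δ = −F gives Δ = (-5.200, 0.400).
Then the next iterate is (x, y)₁ = (-4.200, -0.600).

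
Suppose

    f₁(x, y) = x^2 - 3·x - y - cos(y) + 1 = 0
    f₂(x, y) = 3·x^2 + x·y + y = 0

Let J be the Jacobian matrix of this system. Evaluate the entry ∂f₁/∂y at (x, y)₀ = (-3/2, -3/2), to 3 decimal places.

∂f₁/∂y = sin(y) - 1.
At (-3/2, -3/2) this is -1.997.

-1.997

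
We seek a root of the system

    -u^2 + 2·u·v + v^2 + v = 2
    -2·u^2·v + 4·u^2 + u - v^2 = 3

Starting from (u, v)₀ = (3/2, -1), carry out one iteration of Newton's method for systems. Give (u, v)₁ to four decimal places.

At (3/2, -1): F = (-7.2500, 11.0000).
Jacobian J = [[-2·u + 2·v, 2·u + 2·v + 1], [-4·u·v + 8·u + 1, -2·u^2 - 2·v]].
At the point, J = [[-5.0000, 2.0000], [19.0000, -2.5000]] (det J = -25.5000).
Solving J·Δ = −F gives Δ = (-0.1520, 3.2451).
Then the next iterate is (u, v)₁ = (1.3480, 2.2451).

(1.3480, 2.2451)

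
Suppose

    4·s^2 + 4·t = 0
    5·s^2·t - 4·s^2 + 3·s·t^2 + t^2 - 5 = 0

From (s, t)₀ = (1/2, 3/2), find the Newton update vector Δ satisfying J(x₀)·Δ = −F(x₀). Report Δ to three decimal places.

At (1/2, 3/2): F = (7.000, 1.500).
Jacobian J = [[8·s, 4], [10·s·t - 8·s + 3·t^2, 5·s^2 + 6·s·t + 2·t]].
At the point, J = [[4.000, 4.000], [10.250, 8.750]] (det J = -6.000).
Solving J·Δ = −F gives Δ = (9.208, -10.958).

(9.208, -10.958)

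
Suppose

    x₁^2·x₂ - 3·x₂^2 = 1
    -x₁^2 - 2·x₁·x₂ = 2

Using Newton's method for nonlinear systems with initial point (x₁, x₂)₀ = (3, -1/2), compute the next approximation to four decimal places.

(1.2885, -0.4071)

At (3, -1/2): F = (-6.2500, -8.0000).
Jacobian J = [[2·x₁·x₂, x₁^2 - 6·x₂], [-2·x₁ - 2·x₂, -2·x₁]].
At the point, J = [[-3.0000, 12.0000], [-5.0000, -6.0000]] (det J = 78.0000).
Solving J·Δ = −F gives Δ = (-1.7115, 0.0929).
Then the next iterate is (x₁, x₂)₁ = (1.2885, -0.4071).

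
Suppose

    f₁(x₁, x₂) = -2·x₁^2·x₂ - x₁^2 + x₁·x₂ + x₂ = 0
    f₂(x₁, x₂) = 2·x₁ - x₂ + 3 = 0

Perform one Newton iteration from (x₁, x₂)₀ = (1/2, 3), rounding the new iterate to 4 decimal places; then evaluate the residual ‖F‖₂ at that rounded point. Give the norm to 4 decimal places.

66.9141

At (1/2, 3): F = (2.7500, 1.0000).
Jacobian J = [[-4·x₁·x₂ - 2·x₁ + x₂, -2·x₁^2 + x₁ + 1], [2, -1]].
At the point, J = [[-4.0000, 1.0000], [2.0000, -1.0000]] (det J = 2.0000).
Solving J·Δ = −F gives Δ = (1.8750, 4.7500).
Then the next iterate is (x₁, x₂)₁ = (2.3750, 7.7500).
Re-evaluating at (2.3750, 7.7500): F = (-66.914062, 0.0000), so ‖F‖₂ = 66.9141.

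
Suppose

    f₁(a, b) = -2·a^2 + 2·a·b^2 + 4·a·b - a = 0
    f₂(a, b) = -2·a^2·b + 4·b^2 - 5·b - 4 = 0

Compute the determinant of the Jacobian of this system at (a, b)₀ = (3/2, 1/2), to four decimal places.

51.7500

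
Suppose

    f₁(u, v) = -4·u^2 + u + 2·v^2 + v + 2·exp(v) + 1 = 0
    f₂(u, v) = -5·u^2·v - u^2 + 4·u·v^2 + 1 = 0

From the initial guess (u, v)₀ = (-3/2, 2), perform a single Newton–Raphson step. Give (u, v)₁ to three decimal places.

At (-3/2, 2): F = (15.27811, -47.750).
Jacobian J = [[-8·u + 1, 4·v + 2·exp(v) + 1], [-10·u·v - 2·u + 4·v^2, -5·u^2 + 8·u·v]].
At the point, J = [[13.000, 23.77811], [49.000, -35.250]] (det J = -1623.37750).
Solving J·Δ = −F gives Δ = (0.368, -0.844).
Then the next iterate is (u, v)₁ = (-1.132, 1.156).

(-1.132, 1.156)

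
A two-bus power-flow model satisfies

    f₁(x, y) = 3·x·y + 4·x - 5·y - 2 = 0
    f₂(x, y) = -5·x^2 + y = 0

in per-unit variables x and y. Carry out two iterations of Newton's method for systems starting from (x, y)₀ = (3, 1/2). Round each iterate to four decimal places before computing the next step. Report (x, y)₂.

(1.1021, 5.3354)

At (3, 1/2): F = (12.0000, -44.5000).
Jacobian J = [[3·y + 4, 3·x - 5], [-10·x, 1]].
At the point, J = [[5.5000, 4.0000], [-30.0000, 1.0000]] (det J = 125.5000).
Solving J·Δ = −F gives Δ = (-1.5139, -0.9183).
Then the next iterate is (x, y)₁ = (1.4861, -0.4183).
Round to (1.4861, -0.4183) and repeat: F = (4.170993, -11.460766), J = [[2.7451, -0.5417], [-14.8610, 1.0000]].
Δ = (-0.3840, 5.7537), so (x, y)₂ = (1.1021, 5.3354).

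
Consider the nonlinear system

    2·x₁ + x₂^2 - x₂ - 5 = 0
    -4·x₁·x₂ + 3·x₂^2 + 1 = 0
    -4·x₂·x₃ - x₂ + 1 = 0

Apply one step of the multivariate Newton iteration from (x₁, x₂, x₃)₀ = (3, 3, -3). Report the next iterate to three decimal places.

(1.861, 2.056, -1.032)

At (3, 3, -3): F = (7.000, -8.000, 34.000).
Jacobian J = [[2, 2·x₂ - 1, 0], [-4·x₂, -4·x₁ + 6·x₂, 0], [0, -4·x₃ - 1, -4·x₂]].
At the point, J = [[2.000, 5.000, 0.000], [-12.000, 6.000, 0.000], [0.000, 11.000, -12.000]] (det J = -864.000).
Solving J·Δ = −F gives Δ = (-1.139, -0.944, 1.968).
Then the next iterate is (x₁, x₂, x₃)₁ = (1.861, 2.056, -1.032).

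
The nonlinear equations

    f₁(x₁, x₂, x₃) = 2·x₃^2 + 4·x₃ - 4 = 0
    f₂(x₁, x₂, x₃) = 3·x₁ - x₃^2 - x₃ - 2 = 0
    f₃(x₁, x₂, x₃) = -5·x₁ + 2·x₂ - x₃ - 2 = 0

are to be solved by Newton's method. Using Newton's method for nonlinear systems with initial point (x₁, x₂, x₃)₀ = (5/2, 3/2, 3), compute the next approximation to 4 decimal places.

(0.8750, 3.8750, 1.3750)

At (5/2, 3/2, 3): F = (26.0000, -6.5000, -14.5000).
Jacobian J = [[0, 0, 4·x₃ + 4], [3, 0, -2·x₃ - 1], [-5, 2, -1]].
At the point, J = [[0.0000, 0.0000, 16.0000], [3.0000, 0.0000, -7.0000], [-5.0000, 2.0000, -1.0000]] (det J = 96.0000).
Solving J·Δ = −F gives Δ = (-1.6250, 2.3750, -1.6250).
Then the next iterate is (x₁, x₂, x₃)₁ = (0.8750, 3.8750, 1.3750).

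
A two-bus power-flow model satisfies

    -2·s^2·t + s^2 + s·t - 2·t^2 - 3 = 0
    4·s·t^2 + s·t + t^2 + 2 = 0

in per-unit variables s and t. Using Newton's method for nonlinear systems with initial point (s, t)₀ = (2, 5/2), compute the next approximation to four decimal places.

At (2, 5/2): F = (-26.5000, 63.2500).
Jacobian J = [[-4·s·t + 2·s + t, -2·s^2 + s - 4·t], [4·t^2 + t, 8·s·t + s + 2·t]].
At the point, J = [[-13.5000, -16.0000], [27.5000, 47.0000]] (det J = -194.5000).
Solving J·Δ = −F gives Δ = (-1.2005, -0.6433).
Then the next iterate is (s, t)₁ = (0.7995, 1.8567).

(0.7995, 1.8567)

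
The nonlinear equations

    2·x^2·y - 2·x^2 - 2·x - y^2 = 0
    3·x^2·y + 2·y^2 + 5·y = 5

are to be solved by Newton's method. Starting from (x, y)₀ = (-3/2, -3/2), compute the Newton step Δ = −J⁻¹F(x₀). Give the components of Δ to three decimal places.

At (-3/2, -3/2): F = (-10.500, -18.125).
Jacobian J = [[4·x·y - 4·x - 2, 2·x^2 - 2·y], [6·x·y, 3·x^2 + 4·y + 5]].
At the point, J = [[13.000, 7.500], [13.500, 5.750]] (det J = -26.500).
Solving J·Δ = −F gives Δ = (2.851, -3.542).

(2.851, -3.542)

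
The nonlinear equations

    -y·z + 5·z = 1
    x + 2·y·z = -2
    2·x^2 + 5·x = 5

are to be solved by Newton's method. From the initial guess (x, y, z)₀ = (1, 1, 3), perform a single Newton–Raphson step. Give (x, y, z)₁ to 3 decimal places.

At (1, 1, 3): F = (11.000, 9.000, 2.000).
Jacobian J = [[0, -z, -y + 5], [1, 2·z, 2·y], [4·x + 5, 0, 0]].
At the point, J = [[0.000, -3.000, 4.000], [1.000, 6.000, 2.000], [9.000, 0.000, 0.000]] (det J = -270.000).
Solving J·Δ = −F gives Δ = (-0.222, -0.437, -3.078).
Then the next iterate is (x, y, z)₁ = (0.778, 0.563, -0.078).

(0.778, 0.563, -0.078)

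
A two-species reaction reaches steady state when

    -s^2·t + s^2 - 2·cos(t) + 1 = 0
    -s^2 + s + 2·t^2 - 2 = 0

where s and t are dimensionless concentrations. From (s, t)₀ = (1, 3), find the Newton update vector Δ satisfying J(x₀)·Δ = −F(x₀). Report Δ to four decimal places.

At (1, 3): F = (0.979985, 16.0000).
Jacobian J = [[-2·s·t + 2·s, -s^2 + 2·sin(t)], [-2·s + 1, 4·t]].
At the point, J = [[-4.0000, -0.717760], [-1.0000, 12.0000]] (det J = -48.717760).
Solving J·Δ = −F gives Δ = (0.4771, -1.2936).

(0.4771, -1.2936)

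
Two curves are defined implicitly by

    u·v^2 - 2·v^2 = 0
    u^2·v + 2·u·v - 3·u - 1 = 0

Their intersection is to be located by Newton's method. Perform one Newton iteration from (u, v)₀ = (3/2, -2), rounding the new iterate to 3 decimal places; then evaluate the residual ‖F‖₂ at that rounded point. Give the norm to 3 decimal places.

4.399

At (3/2, -2): F = (-2.000, -16.000).
Jacobian J = [[v^2, 2·u·v - 4·v], [2·u·v + 2·v - 3, u^2 + 2·u]].
At the point, J = [[4.000, 2.000], [-13.000, 5.250]] (det J = 47.000).
Solving J·Δ = −F gives Δ = (-0.457, 1.915).
Then the next iterate is (u, v)₁ = (1.043, -0.085).
Re-evaluating at (1.043, -0.085): F = (-0.00691, -4.39878), so ‖F‖₂ = 4.399.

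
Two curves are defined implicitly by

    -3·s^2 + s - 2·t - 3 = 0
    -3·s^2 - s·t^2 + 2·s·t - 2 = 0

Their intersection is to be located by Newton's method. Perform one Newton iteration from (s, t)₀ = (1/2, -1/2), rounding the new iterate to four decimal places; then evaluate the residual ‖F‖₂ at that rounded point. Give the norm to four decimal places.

2.8551

At (1/2, -1/2): F = (-2.2500, -3.3750).
Jacobian J = [[-6·s + 1, -2], [-6·s - t^2 + 2·t, -2·s·t + 2·s]].
At the point, J = [[-2.0000, -2.0000], [-4.2500, 1.5000]] (det J = -11.5000).
Solving J·Δ = −F gives Δ = (-0.8804, -0.2446).
Then the next iterate is (s, t)₁ = (-0.3804, -0.7446).
Re-evaluating at (-0.3804, -0.7446): F = (-2.325312, -1.656716), so ‖F‖₂ = 2.8551.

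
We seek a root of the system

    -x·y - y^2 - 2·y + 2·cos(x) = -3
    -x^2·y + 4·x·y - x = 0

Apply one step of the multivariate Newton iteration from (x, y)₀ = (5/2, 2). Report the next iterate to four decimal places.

At (5/2, 2): F = (-11.602287, 5.0000).
Jacobian J = [[-y - 2·sin(x), -x - 2·y - 2], [-2·x·y + 4·y - 1, -x^2 + 4·x]].
At the point, J = [[-3.196944, -8.5000], [-3.0000, 3.7500]] (det J = -37.488541).
Solving J·Δ = −F gives Δ = (-0.0269, -1.3549).
Then the next iterate is (x, y)₁ = (2.4731, 0.6451).

(2.4731, 0.6451)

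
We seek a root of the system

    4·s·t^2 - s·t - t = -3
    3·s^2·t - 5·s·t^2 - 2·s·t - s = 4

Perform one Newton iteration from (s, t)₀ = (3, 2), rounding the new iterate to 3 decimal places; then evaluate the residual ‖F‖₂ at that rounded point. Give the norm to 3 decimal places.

At (3, 2): F = (43.000, -25.000).
Jacobian J = [[4·t^2 - t, 8·s·t - s - 1], [6·s·t - 5·t^2 - 2·t - 1, 3·s^2 - 10·s·t - 2·s]].
At the point, J = [[14.000, 44.000], [11.000, -39.000]] (det J = -1030.000).
Solving J·Δ = −F gives Δ = (-0.560, -0.799).
Then the next iterate is (s, t)₁ = (2.440, 1.201).
Re-evaluating at (2.440, 1.201): F = (12.94639, -8.44735), so ‖F‖₂ = 15.459.

15.459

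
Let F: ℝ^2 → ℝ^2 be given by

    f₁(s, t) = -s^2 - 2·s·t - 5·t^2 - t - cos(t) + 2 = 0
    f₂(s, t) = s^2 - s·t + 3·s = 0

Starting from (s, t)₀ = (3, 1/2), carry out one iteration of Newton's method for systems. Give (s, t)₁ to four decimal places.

(1.0831, 0.5687)

At (3, 1/2): F = (-12.627583, 16.5000).
Jacobian J = [[-2·s - 2·t, -2·s - 10·t + sin(t) - 1], [2·s - t + 3, -s]].
At the point, J = [[-7.0000, -11.520574], [8.5000, -3.0000]] (det J = 118.924883).
Solving J·Δ = −F gives Δ = (-1.9169, 0.0687).
Then the next iterate is (s, t)₁ = (1.0831, 0.5687).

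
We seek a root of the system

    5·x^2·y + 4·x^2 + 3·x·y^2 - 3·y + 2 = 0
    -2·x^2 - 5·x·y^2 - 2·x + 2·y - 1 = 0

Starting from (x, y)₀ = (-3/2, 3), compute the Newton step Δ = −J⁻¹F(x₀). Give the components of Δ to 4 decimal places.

(0.5085, -1.0670)

At (-3/2, 3): F = (-4.7500, 71.0000).
Jacobian J = [[10·x·y + 8·x + 3·y^2, 5·x^2 + 6·x·y - 3], [-4·x - 5·y^2 - 2, -10·x·y + 2]].
At the point, J = [[-30.0000, -18.7500], [-41.0000, 47.0000]] (det J = -2178.7500).
Solving J·Δ = −F gives Δ = (0.5085, -1.0670).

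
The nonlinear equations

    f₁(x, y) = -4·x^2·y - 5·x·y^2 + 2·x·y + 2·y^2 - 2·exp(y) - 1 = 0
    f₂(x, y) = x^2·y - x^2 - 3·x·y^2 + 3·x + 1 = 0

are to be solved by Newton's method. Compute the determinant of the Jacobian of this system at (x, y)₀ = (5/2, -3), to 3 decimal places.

J = [[-8·x·y - 5·y^2 + 2·y, -4·x^2 - 10·x·y + 2·x + 4·y - 2·exp(y)], [2·x·y - 2·x - 3·y^2 + 3, x^2 - 6·x·y]].
At the point, J = [[9.000, 42.90043], [-44.000, 51.250]].
det J = 2348.869.

2348.869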